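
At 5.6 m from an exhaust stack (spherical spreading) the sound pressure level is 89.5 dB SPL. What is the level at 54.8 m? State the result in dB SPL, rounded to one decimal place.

For a point source, L₂ = L₁ − 20·log₁₀(r₂/r₁).
L₂ = 89.5 − 20·log₁₀(54.8/5.6) = 89.5 − 19.812 = 69.69 dB SPL.

69.7 dB SPL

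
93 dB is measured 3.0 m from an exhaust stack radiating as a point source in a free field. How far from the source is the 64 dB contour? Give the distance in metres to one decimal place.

84.6 m

The 29.0 dB drop corresponds to a distance ratio of 10^(29.0/20) for a point source.
r₂ = 3.0·10^((93−64)/20) = 3.0·10^(29.0/20) = 84.55 m.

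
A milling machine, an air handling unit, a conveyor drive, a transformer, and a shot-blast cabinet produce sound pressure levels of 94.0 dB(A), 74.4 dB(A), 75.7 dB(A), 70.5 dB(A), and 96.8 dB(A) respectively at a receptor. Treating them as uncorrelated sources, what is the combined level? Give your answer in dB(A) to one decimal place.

For uncorrelated sources the intensities add, so convert each level to linear form, sum, and take 10·log₁₀ of the total.
Σ 10^(L/10) = 10^(94.0/10) + 10^(74.4/10) + 10^(75.7/10) + 10^(70.5/10) + 10^(96.8/10) = 7.374e+09.
L_total = 10·log₁₀(7.374e+09) = 98.68 dB(A).

98.7 dB(A)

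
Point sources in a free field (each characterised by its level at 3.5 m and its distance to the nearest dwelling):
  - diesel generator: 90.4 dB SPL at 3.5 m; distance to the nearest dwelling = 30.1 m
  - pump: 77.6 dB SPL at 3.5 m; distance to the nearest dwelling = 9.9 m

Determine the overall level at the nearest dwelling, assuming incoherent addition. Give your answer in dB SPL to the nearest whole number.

First find each source's level at the receiver (point-source: −20·log₁₀(r/r_ref)), then combine on an intensity basis.
diesel generator: 90.4 − 20·log₁₀(30.1/3.5) = 90.4 − 18.69 = 71.71 dB SPL.
pump: 77.6 − 20·log₁₀(9.9/3.5) = 77.6 − 9.03 = 68.57 dB SPL.
Σ 10^(L/10) = 2.202e+07 → L_total = 10·log₁₀(2.202e+07) = 73.43 dB SPL.

73 dB SPL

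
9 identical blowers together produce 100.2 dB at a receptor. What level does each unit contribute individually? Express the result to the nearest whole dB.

9 equal contributions raise the level by 10·log₁₀ 9 = 9.542 dB, so each unit alone gives 100.2 − 9.542.

91 dB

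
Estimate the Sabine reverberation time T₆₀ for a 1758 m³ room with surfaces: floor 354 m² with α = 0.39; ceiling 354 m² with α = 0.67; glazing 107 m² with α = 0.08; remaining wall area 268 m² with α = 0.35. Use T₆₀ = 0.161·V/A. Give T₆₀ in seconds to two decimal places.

0.59 s

Summing Sᵢαᵢ: 354·0.39 + 354·0.67 + 107·0.08 + 268·0.35 = 477.60 m².
T₆₀ = 0.161 × 1758 / 477.60 = 0.593 s.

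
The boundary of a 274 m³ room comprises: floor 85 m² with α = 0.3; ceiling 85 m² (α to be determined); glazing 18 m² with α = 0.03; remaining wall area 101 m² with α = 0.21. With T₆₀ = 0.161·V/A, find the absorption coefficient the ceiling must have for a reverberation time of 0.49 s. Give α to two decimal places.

0.50

A = 0.161·V/T₆₀ = 0.161·274/0.49 = 90.03 m² sabins.
Absorption from the other surfaces = 85·0.3 + 18·0.03 + 101·0.21 = 47.25 m², so the ceiling must supply 42.78 m² over 85 m².
α = 42.78/85 = 0.503.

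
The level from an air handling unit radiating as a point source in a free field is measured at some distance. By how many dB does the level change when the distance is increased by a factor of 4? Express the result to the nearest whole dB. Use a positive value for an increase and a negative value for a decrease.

With spherical spreading the level changes by −20·log₁₀(r₂/r₁).
ΔL = −20·log₁₀(4) = -12.04 dB.

-12 dB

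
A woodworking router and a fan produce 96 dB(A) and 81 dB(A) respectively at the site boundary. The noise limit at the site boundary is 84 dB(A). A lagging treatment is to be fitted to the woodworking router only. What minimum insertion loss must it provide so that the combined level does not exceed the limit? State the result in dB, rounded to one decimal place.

15.0 dB

Fixed contribution from the other source: Σ 10^(L/10) = 10^(81/10) = 1.259e+08 (81.00 dB(A)).
The limit corresponds to 10^(84/10) = 2.512e+08; subtracting the fixed part leaves 1.253e+08 for the woodworking router, i.e. 80.98 dB(A).
So the woodworking router must be reduced from 96 to 80.98 dB(A): IL = 15.02 dB.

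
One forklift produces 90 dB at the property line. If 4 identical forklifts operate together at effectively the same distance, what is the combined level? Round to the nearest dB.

96 dB

L_total = L₁ + 10·log₁₀ N for N identical incoherent sources.
L_total = 90 + 10·log₁₀(4) = 90 + 6.021 = 96.02 dB.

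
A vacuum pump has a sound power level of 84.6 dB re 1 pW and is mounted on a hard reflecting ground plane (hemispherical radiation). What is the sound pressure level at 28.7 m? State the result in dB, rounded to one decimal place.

Free-field hemispherical radiation: L_p = L_w − 10·log₁₀(2π·r²), r = 28.7 m.
2π·r² = 5175 m², 10·log₁₀ of that is 37.139 dB.
L_p = 84.6 − 37.139 = 47.46 dB.

47.5 dB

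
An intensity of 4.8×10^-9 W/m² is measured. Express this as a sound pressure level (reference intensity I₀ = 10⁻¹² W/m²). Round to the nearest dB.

37 dB

L = 10·log₁₀(I/I₀) = 10·log₁₀(4.8×10^-9/10⁻¹²) = 10·log₁₀(4.8×10^3).
L = 10·(0.6812 + 3) = 36.81 dB.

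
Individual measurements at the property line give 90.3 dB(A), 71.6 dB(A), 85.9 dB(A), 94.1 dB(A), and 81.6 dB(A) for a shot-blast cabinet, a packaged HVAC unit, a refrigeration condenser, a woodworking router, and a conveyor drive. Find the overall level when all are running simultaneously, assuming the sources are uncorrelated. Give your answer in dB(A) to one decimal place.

For uncorrelated sources the intensities add, so convert each level to linear form, sum, and take 10·log₁₀ of the total.
Σ 10^(L/10) = 10^(90.3/10) + 10^(71.6/10) + 10^(85.9/10) + 10^(94.1/10) + 10^(81.6/10) = 4.190e+09.
L_total = 10·log₁₀(4.190e+09) = 96.22 dB(A).

96.2 dB(A)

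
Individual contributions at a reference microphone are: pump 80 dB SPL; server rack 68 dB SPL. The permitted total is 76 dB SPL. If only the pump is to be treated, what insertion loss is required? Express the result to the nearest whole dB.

5 dB

Everything except the pump sums to 10^(68/10) = 6.310e+06 in linear terms, 68.00 dB SPL.
To meet 76 dB SPL overall, the treated pump may contribute at most 10^(76/10) − 6.310e+06 = 3.350e+07, i.e. 75.25 dB SPL.
So the pump must be reduced from 80 to 75.25 dB SPL: IL = 4.75 dB.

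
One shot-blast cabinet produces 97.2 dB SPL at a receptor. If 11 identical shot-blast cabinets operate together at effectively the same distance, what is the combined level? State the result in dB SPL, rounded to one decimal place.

107.6 dB SPL

N identical incoherent sources raise the level by 10·log₁₀ N.
L_total = 97.2 + 10·log₁₀(11) = 97.2 + 10.414 = 107.61 dB SPL.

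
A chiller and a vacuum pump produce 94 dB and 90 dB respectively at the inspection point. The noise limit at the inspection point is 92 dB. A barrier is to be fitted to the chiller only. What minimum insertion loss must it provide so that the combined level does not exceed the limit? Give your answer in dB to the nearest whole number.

Fixed contribution from the other source: Σ 10^(L/10) = 10^(90/10) = 1.000e+09 (90.00 dB).
The limit corresponds to 10^(92/10) = 1.585e+09; subtracting the fixed part leaves 5.849e+08 for the chiller, i.e. 87.67 dB.
Required insertion loss = 94 − 87.67 = 6.33 dB.

6 dB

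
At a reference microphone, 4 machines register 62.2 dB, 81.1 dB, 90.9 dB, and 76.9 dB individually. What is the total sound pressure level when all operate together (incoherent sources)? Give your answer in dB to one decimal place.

For uncorrelated sources the intensities add, so convert each level to linear form, sum, and take 10·log₁₀ of the total.
Σ 10^(L/10) = 10^(62.2/10) + 10^(81.1/10) + 10^(90.9/10) + 10^(76.9/10) = 1.410e+09.
L_total = 10·log₁₀(1.410e+09) = 91.49 dB.

91.5 dB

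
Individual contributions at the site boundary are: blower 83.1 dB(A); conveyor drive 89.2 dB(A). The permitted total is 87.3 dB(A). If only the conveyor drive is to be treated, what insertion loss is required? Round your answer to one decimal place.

The untreated sources together contribute 10^(83.1/10) = 2.042e+08, i.e. 83.10 dB(A).
To meet 87.3 dB(A) overall, the treated conveyor drive may contribute at most 10^(87.3/10) − 2.042e+08 = 3.329e+08, i.e. 85.22 dB(A).
Required insertion loss = 89.2 − 85.22 = 3.98 dB.

4.0 dB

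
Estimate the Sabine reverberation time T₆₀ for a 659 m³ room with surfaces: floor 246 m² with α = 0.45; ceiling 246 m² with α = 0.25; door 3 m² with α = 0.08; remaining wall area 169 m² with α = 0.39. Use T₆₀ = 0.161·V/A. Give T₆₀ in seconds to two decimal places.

A = Σ Sᵢαᵢ = 246·0.45 + 246·0.25 + 3·0.08 + 169·0.39 = 238.35 m².
T₆₀ = 0.161 × 659 / 238.35 = 0.445 s.

0.45 s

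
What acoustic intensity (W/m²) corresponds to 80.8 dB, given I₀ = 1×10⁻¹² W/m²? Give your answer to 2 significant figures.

L = 10·log₁₀(I/I₀) ⇒ I = I₀·10^(L/10) = 10⁻¹² × 10^8.08.

0.00012 W/m²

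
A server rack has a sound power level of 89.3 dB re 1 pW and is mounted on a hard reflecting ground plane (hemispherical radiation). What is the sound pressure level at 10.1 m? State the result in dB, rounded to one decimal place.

L_p = L_w − 10·log₁₀(2π·r²) with r = 10.1 m.
2π·r² = 640.9 m², 10·log₁₀ of that is 28.068 dB.
L_p = 89.3 − 28.068 = 61.23 dB.

61.2 dB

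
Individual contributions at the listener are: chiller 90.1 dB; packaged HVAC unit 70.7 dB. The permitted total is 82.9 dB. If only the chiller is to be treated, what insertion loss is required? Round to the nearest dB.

Fixed contribution from the other source: Σ 10^(L/10) = 10^(70.7/10) = 1.175e+07 (70.70 dB).
The limit corresponds to 10^(82.9/10) = 1.950e+08; subtracting the fixed part leaves 1.832e+08 for the chiller, i.e. 82.63 dB.
So the chiller must be reduced from 90.1 to 82.63 dB: IL = 7.47 dB.

7 dB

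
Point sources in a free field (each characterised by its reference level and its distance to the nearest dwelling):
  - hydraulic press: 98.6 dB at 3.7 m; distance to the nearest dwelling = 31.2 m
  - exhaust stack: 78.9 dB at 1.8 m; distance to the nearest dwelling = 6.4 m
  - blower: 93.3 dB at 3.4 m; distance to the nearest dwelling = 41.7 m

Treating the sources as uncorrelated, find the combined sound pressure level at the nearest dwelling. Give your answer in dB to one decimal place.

80.9 dB

First find each source's level at the receiver (point-source: −20·log₁₀(r/r_ref)), then combine on an intensity basis.
hydraulic press: 98.6 − 20·log₁₀(31.2/3.7) = 98.6 − 18.52 = 80.08 dB.
exhaust stack: 78.9 − 20·log₁₀(6.4/1.8) = 78.9 − 11.02 = 67.88 dB.
blower: 93.3 − 20·log₁₀(41.7/3.4) = 93.3 − 21.77 = 71.53 dB.
Σ 10^(L/10) = 1.222e+08 → L_total = 10·log₁₀(1.222e+08) = 80.87 dB.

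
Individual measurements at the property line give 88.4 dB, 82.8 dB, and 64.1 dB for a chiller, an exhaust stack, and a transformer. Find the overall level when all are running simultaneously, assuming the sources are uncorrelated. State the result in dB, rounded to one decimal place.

Incoherent sources combine by intensity addition: L_total = 10·log₁₀(Σ 10^(L_i/10)).
Σ 10^(L/10) = 10^(88.4/10) + 10^(82.8/10) + 10^(64.1/10) = 8.849e+08.
L_total = 10·log₁₀(8.849e+08) = 89.47 dB.

89.5 dB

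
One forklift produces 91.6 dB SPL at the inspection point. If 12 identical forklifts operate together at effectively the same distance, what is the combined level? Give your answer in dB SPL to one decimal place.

102.4 dB SPL

N identical incoherent sources raise the level by 10·log₁₀ N.
L_total = 91.6 + 10·log₁₀(12) = 91.6 + 10.792 = 102.39 dB SPL.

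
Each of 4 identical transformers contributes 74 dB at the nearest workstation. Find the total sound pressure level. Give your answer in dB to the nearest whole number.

L_total = L₁ + 10·log₁₀ N for N identical incoherent sources.
L_total = 74 + 10·log₁₀(4) = 74 + 6.021 = 80.02 dB.

80 dB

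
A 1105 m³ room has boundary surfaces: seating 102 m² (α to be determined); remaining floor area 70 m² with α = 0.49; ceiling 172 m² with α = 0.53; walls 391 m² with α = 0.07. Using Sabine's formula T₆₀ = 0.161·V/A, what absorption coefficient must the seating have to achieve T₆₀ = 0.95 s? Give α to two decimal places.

0.34

From T₆₀ = 0.161·V/A, the target T₆₀ = 0.95 s needs A = 0.161·1105/0.95 = 187.27 m².
Absorption from the other surfaces = 70·0.49 + 172·0.53 + 391·0.07 = 152.83 m², so the seating must supply 34.44 m² over 102 m².
α = 34.44/102 = 0.338.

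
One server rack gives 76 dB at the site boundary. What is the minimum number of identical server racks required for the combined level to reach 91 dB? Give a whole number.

The shortfall is 91 − 76 = 15.0 dB, and N units add 10·log₁₀ N, so need 10·log₁₀ N ≥ 15.0.
N ≥ 10^(15.0/10) = 31.623, so N = 32.

32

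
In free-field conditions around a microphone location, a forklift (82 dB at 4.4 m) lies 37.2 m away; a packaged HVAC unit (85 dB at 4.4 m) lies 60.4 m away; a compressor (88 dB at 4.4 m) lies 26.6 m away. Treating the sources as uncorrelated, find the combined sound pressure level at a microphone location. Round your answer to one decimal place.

73.3 dB

Apply inverse-square spreading to bring every level to the receiver, then sum 10^(L/10).
forklift: 82 − 20·log₁₀(37.2/4.4) = 82 − 18.54 = 63.46 dB.
packaged HVAC unit: 85 − 20·log₁₀(60.4/4.4) = 85 − 22.75 = 62.25 dB.
compressor: 88 − 20·log₁₀(26.6/4.4) = 88 − 15.63 = 72.37 dB.
Σ 10^(L/10) = 2.116e+07 → L_total = 10·log₁₀(2.116e+07) = 73.26 dB.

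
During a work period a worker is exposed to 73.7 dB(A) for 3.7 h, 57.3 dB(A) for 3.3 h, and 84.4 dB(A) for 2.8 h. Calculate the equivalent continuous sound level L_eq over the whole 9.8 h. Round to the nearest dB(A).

The energy average is taken in the linear domain: L_eq = 10·log₁₀[(Σ tᵢ·10^(Lᵢ/10))/T], T = 9.8 h.
Σ tᵢ·10^(Lᵢ/10) = 3.7·10^(73.7/10) + 3.3·10^(57.3/10) + 2.8·10^(84.4/10) = 8.597e+08.
L_eq = 10·log₁₀(8.597e+08/9.8) = 79.43 dB(A).

79 dB(A)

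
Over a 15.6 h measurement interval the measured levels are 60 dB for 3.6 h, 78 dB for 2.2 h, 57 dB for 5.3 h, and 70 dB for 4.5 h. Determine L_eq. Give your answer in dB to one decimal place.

70.9 dB

The energy average is taken in the linear domain: L_eq = 10·log₁₀[(Σ tᵢ·10^(Lᵢ/10))/T], T = 15.6 h.
Σ tᵢ·10^(Lᵢ/10) = 3.6·10^(60/10) + 2.2·10^(78/10) + 5.3·10^(57/10) + 4.5·10^(70/10) = 1.901e+08.
L_eq = 10·log₁₀(1.901e+08/15.6) = 70.86 dB.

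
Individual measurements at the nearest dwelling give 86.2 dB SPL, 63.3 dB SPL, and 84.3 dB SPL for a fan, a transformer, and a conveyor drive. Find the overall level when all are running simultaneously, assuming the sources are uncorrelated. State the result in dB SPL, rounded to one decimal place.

88.4 dB SPL

For uncorrelated sources the intensities add, so convert each level to linear form, sum, and take 10·log₁₀ of the total.
Σ 10^(L/10) = 10^(86.2/10) + 10^(63.3/10) + 10^(84.3/10) = 6.882e+08.
L_total = 10·log₁₀(6.882e+08) = 88.38 dB SPL.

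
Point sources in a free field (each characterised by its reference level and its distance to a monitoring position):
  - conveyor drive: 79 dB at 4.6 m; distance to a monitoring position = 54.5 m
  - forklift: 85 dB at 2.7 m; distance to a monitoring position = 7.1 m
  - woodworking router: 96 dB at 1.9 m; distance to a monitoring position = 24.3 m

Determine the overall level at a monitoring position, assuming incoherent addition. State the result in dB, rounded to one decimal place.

Propagate each source to the receiver with L = L_ref − 20·log₁₀(r/r_ref), then add intensities.
conveyor drive: 79 − 20·log₁₀(54.5/4.6) = 79 − 21.47 = 57.53 dB.
forklift: 85 − 20·log₁₀(7.1/2.7) = 85 − 8.40 = 76.60 dB.
woodworking router: 96 − 20·log₁₀(24.3/1.9) = 96 − 22.14 = 73.86 dB.
Σ 10^(L/10) = 7.064e+07 → L_total = 10·log₁₀(7.064e+07) = 78.49 dB.

78.5 dB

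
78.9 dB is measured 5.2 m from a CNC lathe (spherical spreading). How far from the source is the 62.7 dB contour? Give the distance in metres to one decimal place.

33.6 m

The 16.2 dB drop corresponds to a distance ratio of 10^(16.2/20) for a point source.
r₂ = 5.2·10^((78.9−62.7)/20) = 5.2·10^(16.2/20) = 33.57 m.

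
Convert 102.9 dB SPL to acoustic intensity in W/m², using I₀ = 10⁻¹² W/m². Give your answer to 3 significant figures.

0.0195 W/m²

I/I₀ = 10^(102.9/10) = 1.95e+10, so I = 1.95e+10 × 10⁻¹² W/m².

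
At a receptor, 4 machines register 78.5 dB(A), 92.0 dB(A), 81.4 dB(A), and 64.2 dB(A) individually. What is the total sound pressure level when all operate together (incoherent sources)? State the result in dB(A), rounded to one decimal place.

For uncorrelated sources the intensities add, so convert each level to linear form, sum, and take 10·log₁₀ of the total.
Σ 10^(L/10) = 10^(78.5/10) + 10^(92.0/10) + 10^(81.4/10) + 10^(64.2/10) = 1.796e+09.
L_total = 10·log₁₀(1.796e+09) = 92.54 dB(A).

92.5 dB(A)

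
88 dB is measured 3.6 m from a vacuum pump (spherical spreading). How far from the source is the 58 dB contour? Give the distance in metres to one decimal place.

The 30.0 dB drop corresponds to a distance ratio of 10^(30.0/20) for a point source.
r₂ = 3.6·10^((88−58)/20) = 3.6·10^(30.0/20) = 113.84 m.

113.8 m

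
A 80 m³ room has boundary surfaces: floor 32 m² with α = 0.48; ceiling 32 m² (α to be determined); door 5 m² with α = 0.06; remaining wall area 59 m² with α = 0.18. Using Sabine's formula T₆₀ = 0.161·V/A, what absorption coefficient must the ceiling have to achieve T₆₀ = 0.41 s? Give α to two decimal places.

From T₆₀ = 0.161·V/A, the target T₆₀ = 0.41 s needs A = 0.161·80/0.41 = 31.41 m².
Absorption from the other surfaces = 32·0.48 + 5·0.06 + 59·0.18 = 26.28 m², so the ceiling must supply 5.13 m² over 32 m².
α = 5.13/32 = 0.160.

0.16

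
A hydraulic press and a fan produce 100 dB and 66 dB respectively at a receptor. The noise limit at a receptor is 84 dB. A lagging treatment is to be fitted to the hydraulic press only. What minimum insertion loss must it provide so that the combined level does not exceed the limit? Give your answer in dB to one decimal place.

16.1 dB

The untreated sources together contribute 10^(66/10) = 3.981e+06, i.e. 66.00 dB.
The limit corresponds to 10^(84/10) = 2.512e+08; subtracting the fixed part leaves 2.472e+08 for the hydraulic press, i.e. 83.93 dB.
So the hydraulic press must be reduced from 100 to 83.93 dB: IL = 16.07 dB.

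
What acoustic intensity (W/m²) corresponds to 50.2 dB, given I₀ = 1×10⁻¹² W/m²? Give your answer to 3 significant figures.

1.05e-07 W/m²

I/I₀ = 10^(50.2/10) = 1.047e+05, so I = 1.047e+05 × 10⁻¹² W/m².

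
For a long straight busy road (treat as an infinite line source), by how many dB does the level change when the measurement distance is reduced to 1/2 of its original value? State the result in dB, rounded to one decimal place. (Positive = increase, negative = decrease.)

With cylindrical spreading the level changes by −10·log₁₀(r₂/r₁).
ΔL = −10·log₁₀(0.5) = +3.01 dB.

+3.0 dB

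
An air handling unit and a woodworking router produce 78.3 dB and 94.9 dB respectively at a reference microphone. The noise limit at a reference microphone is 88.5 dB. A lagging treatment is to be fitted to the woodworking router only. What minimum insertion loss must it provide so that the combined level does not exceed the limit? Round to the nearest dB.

7 dB

The untreated sources together contribute 10^(78.3/10) = 6.761e+07, i.e. 78.30 dB.
To meet 88.5 dB overall, the treated woodworking router may contribute at most 10^(88.5/10) − 6.761e+07 = 6.403e+08, i.e. 88.06 dB.
Required insertion loss = 94.9 − 88.06 = 6.84 dB.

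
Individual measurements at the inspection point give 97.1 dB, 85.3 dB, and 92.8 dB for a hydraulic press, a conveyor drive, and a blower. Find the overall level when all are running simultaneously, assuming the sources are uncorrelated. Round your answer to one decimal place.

For uncorrelated sources the intensities add, so convert each level to linear form, sum, and take 10·log₁₀ of the total.
Σ 10^(L/10) = 10^(97.1/10) + 10^(85.3/10) + 10^(92.8/10) = 7.373e+09.
L_total = 10·log₁₀(7.373e+09) = 98.68 dB.

98.7 dB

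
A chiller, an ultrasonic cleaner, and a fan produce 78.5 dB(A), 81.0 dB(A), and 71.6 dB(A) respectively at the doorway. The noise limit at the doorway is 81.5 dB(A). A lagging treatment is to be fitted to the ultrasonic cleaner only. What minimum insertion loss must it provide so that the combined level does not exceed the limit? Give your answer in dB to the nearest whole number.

4 dB

The untreated sources together contribute 10^(78.5/10) + 10^(71.6/10) = 8.525e+07, i.e. 79.31 dB(A).
To meet 81.5 dB(A) overall, the treated ultrasonic cleaner may contribute at most 10^(81.5/10) − 8.525e+07 = 5.600e+07, i.e. 77.48 dB(A).
So the ultrasonic cleaner must be reduced from 81.0 to 77.48 dB(A): IL = 3.52 dB.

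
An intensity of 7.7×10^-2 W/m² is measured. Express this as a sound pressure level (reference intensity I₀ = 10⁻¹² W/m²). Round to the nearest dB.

L = 10·log₁₀(I/I₀) = 10·log₁₀(7.7×10^-2/10⁻¹²) = 10·log₁₀(7.7×10^10).
L = 10·(0.8865 + 10) = 108.86 dB.

109 dB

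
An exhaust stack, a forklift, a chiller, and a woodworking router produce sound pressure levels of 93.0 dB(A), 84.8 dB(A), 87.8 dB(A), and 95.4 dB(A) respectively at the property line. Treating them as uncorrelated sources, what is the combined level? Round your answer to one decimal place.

Incoherent sources combine by intensity addition: L_total = 10·log₁₀(Σ 10^(L_i/10)).
Σ 10^(L/10) = 10^(93.0/10) + 10^(84.8/10) + 10^(87.8/10) + 10^(95.4/10) = 6.367e+09.
L_total = 10·log₁₀(6.367e+09) = 98.04 dB(A).

98.0 dB(A)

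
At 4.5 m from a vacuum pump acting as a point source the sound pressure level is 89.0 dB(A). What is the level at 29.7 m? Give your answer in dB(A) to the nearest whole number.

73 dB(A)

Spherical spreading from a point source gives a 20·log₁₀(r₂/r₁) drop.
L₂ = 89.0 − 20·log₁₀(29.7/4.5) = 89.0 − 16.391 = 72.61 dB(A).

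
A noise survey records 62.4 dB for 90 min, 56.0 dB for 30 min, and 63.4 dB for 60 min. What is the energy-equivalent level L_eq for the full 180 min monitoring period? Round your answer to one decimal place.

L_eq = 10·log₁₀[(1/T)·Σ tᵢ·10^(Lᵢ/10)] with T = 180 min.
Σ tᵢ·10^(Lᵢ/10) = 90·10^(62.4/10) + 30·10^(56.0/10) + 60·10^(63.4/10) = 2.996e+08.
L_eq = 10·log₁₀(2.996e+08/180) = 62.21 dB.

62.2 dB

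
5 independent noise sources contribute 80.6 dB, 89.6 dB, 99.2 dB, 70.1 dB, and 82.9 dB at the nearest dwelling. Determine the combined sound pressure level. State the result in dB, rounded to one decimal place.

For uncorrelated sources the intensities add, so convert each level to linear form, sum, and take 10·log₁₀ of the total.
Σ 10^(L/10) = 10^(80.6/10) + 10^(89.6/10) + 10^(99.2/10) + 10^(70.1/10) + 10^(82.9/10) = 9.550e+09.
L_total = 10·log₁₀(9.550e+09) = 99.80 dB.

99.8 dB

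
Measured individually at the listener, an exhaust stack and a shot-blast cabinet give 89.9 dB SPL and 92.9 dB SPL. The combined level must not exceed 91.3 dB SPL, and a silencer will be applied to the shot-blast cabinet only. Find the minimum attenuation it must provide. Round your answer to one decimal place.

7.2 dB

The untreated sources together contribute 10^(89.9/10) = 9.772e+08, i.e. 89.90 dB SPL.
The limit corresponds to 10^(91.3/10) = 1.349e+09; subtracting the fixed part leaves 3.717e+08 for the shot-blast cabinet, i.e. 85.70 dB SPL.
So the shot-blast cabinet must be reduced from 92.9 to 85.70 dB SPL: IL = 7.20 dB.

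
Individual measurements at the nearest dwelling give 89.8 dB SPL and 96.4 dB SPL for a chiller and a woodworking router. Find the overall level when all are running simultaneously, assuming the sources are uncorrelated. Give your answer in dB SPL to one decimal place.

Incoherent sources combine by intensity addition: L_total = 10·log₁₀(Σ 10^(L_i/10)).
Σ 10^(L/10) = 10^(89.8/10) + 10^(96.4/10) = 5.320e+09.
L_total = 10·log₁₀(5.320e+09) = 97.26 dB SPL.

97.3 dB SPL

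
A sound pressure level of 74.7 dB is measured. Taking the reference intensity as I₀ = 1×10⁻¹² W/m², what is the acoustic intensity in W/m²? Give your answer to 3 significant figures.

2.95e-05 W/m²

I/I₀ = 10^(74.7/10) = 2.951e+07, so I = 2.951e+07 × 10⁻¹² W/m².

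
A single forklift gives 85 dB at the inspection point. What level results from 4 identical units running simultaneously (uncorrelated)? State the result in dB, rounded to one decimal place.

N identical incoherent sources raise the level by 10·log₁₀ N.
L_total = 85 + 10·log₁₀(4) = 85 + 6.021 = 91.02 dB.

91.0 dB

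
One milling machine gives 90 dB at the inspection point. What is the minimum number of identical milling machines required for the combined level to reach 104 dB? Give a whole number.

26

The shortfall is 104 − 90 = 14.0 dB, and N units add 10·log₁₀ N, so need 10·log₁₀ N ≥ 14.0.
N ≥ 10^(14.0/10) = 25.119, so N = 26.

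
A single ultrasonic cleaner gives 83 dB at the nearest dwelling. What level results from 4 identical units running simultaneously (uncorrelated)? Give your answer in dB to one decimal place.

89.0 dB

L_total = L₁ + 10·log₁₀ N for N identical incoherent sources.
L_total = 83 + 10·log₁₀(4) = 83 + 6.021 = 89.02 dB.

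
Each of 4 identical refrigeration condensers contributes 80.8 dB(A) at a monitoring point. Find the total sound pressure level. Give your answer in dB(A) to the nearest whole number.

L_total = L₁ + 10·log₁₀ N for N identical incoherent sources.
L_total = 80.8 + 10·log₁₀(4) = 80.8 + 6.021 = 86.82 dB(A).

87 dB(A)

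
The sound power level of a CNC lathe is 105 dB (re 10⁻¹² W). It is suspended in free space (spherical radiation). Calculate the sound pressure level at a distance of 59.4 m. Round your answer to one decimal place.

58.5 dB

L_p = L_w − 10·log₁₀(4π·r²) with r = 59.4 m.
4π·r² = 4.434e+04 m², 10·log₁₀ of that is 46.468 dB.
L_p = 105 − 46.468 = 58.53 dB.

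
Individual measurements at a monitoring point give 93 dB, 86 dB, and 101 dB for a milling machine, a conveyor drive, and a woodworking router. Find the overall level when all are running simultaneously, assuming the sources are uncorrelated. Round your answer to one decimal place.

For uncorrelated sources the intensities add, so convert each level to linear form, sum, and take 10·log₁₀ of the total.
Σ 10^(L/10) = 10^(93/10) + 10^(86/10) + 10^(101/10) = 1.498e+10.
L_total = 10·log₁₀(1.498e+10) = 101.76 dB.

101.8 dB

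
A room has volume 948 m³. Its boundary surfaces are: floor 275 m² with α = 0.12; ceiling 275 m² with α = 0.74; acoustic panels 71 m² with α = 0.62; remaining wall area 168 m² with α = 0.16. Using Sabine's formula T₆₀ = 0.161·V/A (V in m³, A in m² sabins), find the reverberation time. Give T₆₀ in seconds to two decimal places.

Summing Sᵢαᵢ: 275·0.12 + 275·0.74 + 71·0.62 + 168·0.16 = 307.40 m².
T₆₀ = 0.161 × 948 / 307.40 = 0.497 s.

0.50 s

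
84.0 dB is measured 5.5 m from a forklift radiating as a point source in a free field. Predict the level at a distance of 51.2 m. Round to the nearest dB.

For a point source, L₂ = L₁ − 20·log₁₀(r₂/r₁).
L₂ = 84.0 − 20·log₁₀(51.2/5.5) = 84.0 − 19.378 = 64.62 dB.

65 dB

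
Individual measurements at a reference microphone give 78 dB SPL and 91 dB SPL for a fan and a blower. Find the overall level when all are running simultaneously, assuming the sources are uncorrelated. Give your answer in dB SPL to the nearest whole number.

Incoherent sources combine by intensity addition: L_total = 10·log₁₀(Σ 10^(L_i/10)).
Σ 10^(L/10) = 10^(78/10) + 10^(91/10) = 1.322e+09.
L_total = 10·log₁₀(1.322e+09) = 91.21 dB SPL.

91 dB SPL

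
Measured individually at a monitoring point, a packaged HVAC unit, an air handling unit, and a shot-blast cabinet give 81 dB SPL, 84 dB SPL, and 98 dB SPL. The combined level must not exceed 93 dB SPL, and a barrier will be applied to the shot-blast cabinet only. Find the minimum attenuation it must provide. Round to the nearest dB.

6 dB

Everything except the shot-blast cabinet sums to 10^(81/10) + 10^(84/10) = 3.771e+08 in linear terms, 85.76 dB SPL.
The limit corresponds to 10^(93/10) = 1.995e+09; subtracting the fixed part leaves 1.618e+09 for the shot-blast cabinet, i.e. 92.09 dB SPL.
Required insertion loss = 98 − 92.09 = 5.91 dB.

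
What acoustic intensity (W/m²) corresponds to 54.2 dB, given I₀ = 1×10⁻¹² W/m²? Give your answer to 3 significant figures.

I = I₀·10^(L/10) = 10⁻¹² × 10^(54.2/10) = 10^(-6.580).

2.63e-07 W/m²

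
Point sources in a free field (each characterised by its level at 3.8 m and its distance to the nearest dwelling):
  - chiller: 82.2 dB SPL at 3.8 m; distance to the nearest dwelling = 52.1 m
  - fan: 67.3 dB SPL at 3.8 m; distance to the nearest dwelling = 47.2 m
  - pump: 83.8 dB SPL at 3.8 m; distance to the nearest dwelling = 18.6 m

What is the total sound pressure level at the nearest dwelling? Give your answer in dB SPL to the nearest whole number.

First find each source's level at the receiver (point-source: −20·log₁₀(r/r_ref)), then combine on an intensity basis.
chiller: 82.2 − 20·log₁₀(52.1/3.8) = 82.2 − 22.74 = 59.46 dB SPL.
fan: 67.3 − 20·log₁₀(47.2/3.8) = 67.3 − 21.88 = 45.42 dB SPL.
pump: 83.8 − 20·log₁₀(18.6/3.8) = 83.8 − 13.79 = 70.01 dB SPL.
Σ 10^(L/10) = 1.093e+07 → L_total = 10·log₁₀(1.093e+07) = 70.39 dB SPL.

70 dB SPL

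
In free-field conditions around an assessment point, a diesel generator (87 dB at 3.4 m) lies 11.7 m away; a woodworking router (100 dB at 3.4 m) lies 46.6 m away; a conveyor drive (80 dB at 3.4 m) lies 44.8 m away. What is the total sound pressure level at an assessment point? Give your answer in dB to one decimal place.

79.8 dB

Apply inverse-square spreading to bring every level to the receiver, then sum 10^(L/10).
diesel generator: 87 − 20·log₁₀(11.7/3.4) = 87 − 10.73 = 76.27 dB.
woodworking router: 100 − 20·log₁₀(46.6/3.4) = 100 − 22.74 = 77.26 dB.
conveyor drive: 80 − 20·log₁₀(44.8/3.4) = 80 − 22.40 = 57.60 dB.
Σ 10^(L/10) = 9.613e+07 → L_total = 10·log₁₀(9.613e+07) = 79.83 dB.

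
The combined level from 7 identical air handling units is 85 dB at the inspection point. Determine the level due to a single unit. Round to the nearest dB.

77 dB

For N identical incoherent sources L_total = L₁ + 10·log₁₀ N, so L₁ = 85 − 10·log₁₀(7) = 85 − 8.451.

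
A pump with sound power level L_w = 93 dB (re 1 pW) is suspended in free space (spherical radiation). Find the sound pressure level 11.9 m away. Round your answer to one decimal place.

The power spreads over a sphere of area 4π·r², so L_p = L_w − 10·log₁₀(4π·r²).
4π·r² = 1780 m², 10·log₁₀ of that is 32.503 dB.
L_p = 93 − 32.503 = 60.50 dB.

60.5 dB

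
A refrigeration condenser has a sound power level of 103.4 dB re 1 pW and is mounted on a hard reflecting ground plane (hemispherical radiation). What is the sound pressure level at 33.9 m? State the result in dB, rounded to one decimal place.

Free-field hemispherical radiation: L_p = L_w − 10·log₁₀(2π·r²), r = 33.9 m.
2π·r² = 7221 m², 10·log₁₀ of that is 38.586 dB.
L_p = 103.4 − 38.586 = 64.81 dB.

64.8 dB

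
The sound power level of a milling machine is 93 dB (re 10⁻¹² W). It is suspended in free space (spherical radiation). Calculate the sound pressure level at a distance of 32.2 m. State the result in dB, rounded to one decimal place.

51.9 dB

Free-field spherical radiation: L_p = L_w − 10·log₁₀(4π·r²), r = 32.2 m.
4π·r² = 1.303e+04 m², 10·log₁₀ of that is 41.149 dB.
L_p = 93 − 41.149 = 51.85 dB.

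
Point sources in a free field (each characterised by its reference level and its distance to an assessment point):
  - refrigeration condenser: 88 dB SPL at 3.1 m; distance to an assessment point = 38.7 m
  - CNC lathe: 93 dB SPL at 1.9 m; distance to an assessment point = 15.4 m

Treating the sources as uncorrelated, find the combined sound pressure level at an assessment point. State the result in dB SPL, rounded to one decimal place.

Apply inverse-square spreading to bring every level to the receiver, then sum 10^(L/10).
refrigeration condenser: 88 − 20·log₁₀(38.7/3.1) = 88 − 21.93 = 66.07 dB SPL.
CNC lathe: 93 − 20·log₁₀(15.4/1.9) = 93 − 18.18 = 74.82 dB SPL.
Σ 10^(L/10) = 3.442e+07 → L_total = 10·log₁₀(3.442e+07) = 75.37 dB SPL.

75.4 dB SPL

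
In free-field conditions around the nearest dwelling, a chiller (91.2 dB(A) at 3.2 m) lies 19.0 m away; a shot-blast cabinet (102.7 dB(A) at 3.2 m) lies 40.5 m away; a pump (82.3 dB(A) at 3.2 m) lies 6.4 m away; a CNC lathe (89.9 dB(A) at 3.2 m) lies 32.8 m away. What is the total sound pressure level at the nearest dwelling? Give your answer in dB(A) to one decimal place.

83.1 dB(A)

Apply inverse-square spreading to bring every level to the receiver, then sum 10^(L/10).
chiller: 91.2 − 20·log₁₀(19.0/3.2) = 91.2 − 15.47 = 75.73 dB(A).
shot-blast cabinet: 102.7 − 20·log₁₀(40.5/3.2) = 102.7 − 22.05 = 80.65 dB(A).
pump: 82.3 − 20·log₁₀(6.4/3.2) = 82.3 − 6.02 = 76.28 dB(A).
CNC lathe: 89.9 − 20·log₁₀(32.8/3.2) = 89.9 − 20.21 = 69.69 dB(A).
Σ 10^(L/10) = 2.054e+08 → L_total = 10·log₁₀(2.054e+08) = 83.13 dB(A).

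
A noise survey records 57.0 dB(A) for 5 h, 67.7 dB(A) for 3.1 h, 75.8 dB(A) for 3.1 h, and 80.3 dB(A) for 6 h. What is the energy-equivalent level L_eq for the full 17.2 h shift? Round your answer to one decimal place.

The energy average is taken in the linear domain: L_eq = 10·log₁₀[(Σ tᵢ·10^(Lᵢ/10))/T], T = 17.2 h.
Σ tᵢ·10^(Lᵢ/10) = 5·10^(57.0/10) + 3.1·10^(67.7/10) + 3.1·10^(75.8/10) + 6·10^(80.3/10) = 7.815e+08.
L_eq = 10·log₁₀(7.815e+08/17.2) = 76.57 dB(A).

76.6 dB(A)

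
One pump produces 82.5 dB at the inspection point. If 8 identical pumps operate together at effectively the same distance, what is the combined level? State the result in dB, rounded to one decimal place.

N identical incoherent sources raise the level by 10·log₁₀ N.
L_total = 82.5 + 10·log₁₀(8) = 82.5 + 9.031 = 91.53 dB.

91.5 dB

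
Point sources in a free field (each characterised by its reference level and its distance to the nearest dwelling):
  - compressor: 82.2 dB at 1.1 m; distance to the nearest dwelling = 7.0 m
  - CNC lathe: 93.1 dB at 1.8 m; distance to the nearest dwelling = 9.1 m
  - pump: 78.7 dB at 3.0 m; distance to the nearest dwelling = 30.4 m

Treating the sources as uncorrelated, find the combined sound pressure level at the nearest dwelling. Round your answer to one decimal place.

First find each source's level at the receiver (point-source: −20·log₁₀(r/r_ref)), then combine on an intensity basis.
compressor: 82.2 − 20·log₁₀(7.0/1.1) = 82.2 − 16.07 = 66.13 dB.
CNC lathe: 93.1 − 20·log₁₀(9.1/1.8) = 93.1 − 14.08 = 79.02 dB.
pump: 78.7 − 20·log₁₀(30.4/3.0) = 78.7 − 20.12 = 58.58 dB.
Σ 10^(L/10) = 8.470e+07 → L_total = 10·log₁₀(8.470e+07) = 79.28 dB.

79.3 dB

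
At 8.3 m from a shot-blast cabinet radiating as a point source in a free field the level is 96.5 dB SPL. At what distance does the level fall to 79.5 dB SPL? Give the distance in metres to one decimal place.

58.8 m

The 17.0 dB drop corresponds to a distance ratio of 10^(17.0/20) for a point source.
r₂ = 8.3·10^((96.5−79.5)/20) = 8.3·10^(17.0/20) = 58.76 m.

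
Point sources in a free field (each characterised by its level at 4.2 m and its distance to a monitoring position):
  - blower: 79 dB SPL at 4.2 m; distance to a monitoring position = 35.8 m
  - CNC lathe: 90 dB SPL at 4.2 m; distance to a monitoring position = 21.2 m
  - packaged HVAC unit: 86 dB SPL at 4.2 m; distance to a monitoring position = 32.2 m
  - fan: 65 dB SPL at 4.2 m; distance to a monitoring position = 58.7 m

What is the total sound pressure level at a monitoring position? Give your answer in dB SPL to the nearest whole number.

Propagate each source to the receiver with L = L_ref − 20·log₁₀(r/r_ref), then add intensities.
blower: 79 − 20·log₁₀(35.8/4.2) = 79 − 18.61 = 60.39 dB SPL.
CNC lathe: 90 − 20·log₁₀(21.2/4.2) = 90 − 14.06 = 75.94 dB SPL.
packaged HVAC unit: 86 − 20·log₁₀(32.2/4.2) = 86 − 17.69 = 68.31 dB SPL.
fan: 65 − 20·log₁₀(58.7/4.2) = 65 − 22.91 = 42.09 dB SPL.
Σ 10^(L/10) = 4.713e+07 → L_total = 10·log₁₀(4.713e+07) = 76.73 dB SPL.

77 dB SPL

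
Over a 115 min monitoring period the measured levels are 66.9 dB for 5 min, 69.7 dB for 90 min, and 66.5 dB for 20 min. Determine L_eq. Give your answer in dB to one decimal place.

69.2 dB

L_eq = 10·log₁₀[(1/T)·Σ tᵢ·10^(Lᵢ/10)] with T = 115 min.
Σ tᵢ·10^(Lᵢ/10) = 5·10^(66.9/10) + 90·10^(69.7/10) + 20·10^(66.5/10) = 9.538e+08.
L_eq = 10·log₁₀(9.538e+08/115) = 69.19 dB.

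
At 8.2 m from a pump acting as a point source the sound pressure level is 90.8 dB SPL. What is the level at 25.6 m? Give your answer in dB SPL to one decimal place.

For a point source, L₂ = L₁ − 20·log₁₀(r₂/r₁).
L₂ = 90.8 − 20·log₁₀(25.6/8.2) = 90.8 − 9.889 = 80.91 dB SPL.

80.9 dB SPL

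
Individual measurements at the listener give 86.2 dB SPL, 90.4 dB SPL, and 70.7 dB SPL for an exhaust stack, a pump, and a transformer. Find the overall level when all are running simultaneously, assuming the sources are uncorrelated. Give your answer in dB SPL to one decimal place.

Incoherent sources combine by intensity addition: L_total = 10·log₁₀(Σ 10^(L_i/10)).
Σ 10^(L/10) = 10^(86.2/10) + 10^(90.4/10) + 10^(70.7/10) = 1.525e+09.
L_total = 10·log₁₀(1.525e+09) = 91.83 dB SPL.

91.8 dB SPL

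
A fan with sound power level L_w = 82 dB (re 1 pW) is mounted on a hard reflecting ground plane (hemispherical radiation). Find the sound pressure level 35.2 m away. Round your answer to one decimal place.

Free-field hemispherical radiation: L_p = L_w − 10·log₁₀(2π·r²), r = 35.2 m.
2π·r² = 7785 m², 10·log₁₀ of that is 38.913 dB.
L_p = 82 − 38.913 = 43.09 dB.

43.1 dB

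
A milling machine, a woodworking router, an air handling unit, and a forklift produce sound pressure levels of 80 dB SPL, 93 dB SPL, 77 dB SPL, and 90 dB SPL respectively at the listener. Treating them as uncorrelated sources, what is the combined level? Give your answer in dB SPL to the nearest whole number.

95 dB SPL

For uncorrelated sources the intensities add, so convert each level to linear form, sum, and take 10·log₁₀ of the total.
Σ 10^(L/10) = 10^(80/10) + 10^(93/10) + 10^(77/10) + 10^(90/10) = 3.145e+09.
L_total = 10·log₁₀(3.145e+09) = 94.98 dB SPL.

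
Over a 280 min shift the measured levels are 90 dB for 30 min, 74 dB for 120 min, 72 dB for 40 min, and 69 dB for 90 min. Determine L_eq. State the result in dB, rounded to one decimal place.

Weight each interval's intensity by its duration and average over T = 280 min:
Σ tᵢ·10^(Lᵢ/10) = 30·10^(90/10) + 120·10^(74/10) + 40·10^(72/10) + 90·10^(69/10) = 3.436e+10.
L_eq = 10·log₁₀(3.436e+10/280) = 80.89 dB.

80.9 dB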